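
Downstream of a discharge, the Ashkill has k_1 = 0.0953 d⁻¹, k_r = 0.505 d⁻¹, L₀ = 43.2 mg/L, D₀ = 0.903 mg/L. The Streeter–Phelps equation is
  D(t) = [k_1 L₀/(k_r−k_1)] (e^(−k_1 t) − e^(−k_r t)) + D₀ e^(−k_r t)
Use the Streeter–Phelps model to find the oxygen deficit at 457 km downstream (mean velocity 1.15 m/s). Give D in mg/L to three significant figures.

D ≈ 5.59 mg/L

Travel time t = x/v = 457 km / (1.15 m/s) = 457000 m / 1.15 m/s = 397400 s = 4.599 d.
k_1 L₀/(k_r−k_1) = 0.0953×43.2/(0.505−0.0953) = 4.117/0.4097 = 10.05 mg/L.
e^(−k_1 t) = e^(−0.0953×4.599) = 0.6451; e^(−k_r t) = e^(−0.505×4.599) = 0.09801.
D = 10.05 × (0.6451 − 0.09801) + 0.903 × 0.09801 = 5.498 + 0.08850 = 5.586 mg/L.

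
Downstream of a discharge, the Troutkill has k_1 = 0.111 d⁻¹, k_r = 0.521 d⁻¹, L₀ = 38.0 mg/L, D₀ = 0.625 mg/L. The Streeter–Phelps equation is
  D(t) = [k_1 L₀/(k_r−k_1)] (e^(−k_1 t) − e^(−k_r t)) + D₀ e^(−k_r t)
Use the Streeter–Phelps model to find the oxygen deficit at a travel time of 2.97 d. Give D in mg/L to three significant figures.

k_1 L₀/(k_r−k_1) = 0.111×38.0/(0.521−0.111) = 4.218/0.4100 = 10.29 mg/L.
e^(−k_1 t) = e^(−0.111×2.970) = 0.7192; e^(−k_r t) = e^(−0.521×2.970) = 0.2128.
D = 10.29 × (0.7192 − 0.2128) + 0.625 × 0.2128 = 5.209 + 0.1330 = 5.342 mg/L.

D ≈ 5.34 mg/L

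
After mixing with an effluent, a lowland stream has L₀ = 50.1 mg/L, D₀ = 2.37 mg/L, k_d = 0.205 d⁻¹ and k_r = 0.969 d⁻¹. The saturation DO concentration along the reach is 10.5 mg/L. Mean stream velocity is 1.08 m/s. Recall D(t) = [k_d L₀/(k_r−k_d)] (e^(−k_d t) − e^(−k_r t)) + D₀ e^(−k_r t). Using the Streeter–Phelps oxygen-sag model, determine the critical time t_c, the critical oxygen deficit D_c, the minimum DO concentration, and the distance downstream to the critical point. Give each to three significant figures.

t_c ≈ 1.78 d; D_c ≈ 7.36 mg/L; min DO ≈ 3.14 mg/L; x_c ≈ 166 km

t_c = [1/(k_r−k_d)] ln[(k_r/k_d)(1 − D₀(k_r−k_d)/(k_d L₀))]
= [1/(0.969−0.205)] ln[(0.969/0.205)(1 − 2.37×0.7640/(0.205×50.1))]
= (1/0.7640) ln[4.727 × 0.8237] = 1.309 × ln(3.893) = 1.309 × 1.359 = 1.779 d.
L(t_c) = L₀ e^(−k_d t_c) = 50.1 × 0.6944 = 34.79 mg/L, and at the critical point k_r D_c = k_d L, so D_c = (0.205/0.969) × 34.79 = 7.360 mg/L.
Minimum DO = C_s − D_c = 10.5 − 7.360 = 3.140 mg/L.
x_c = v t_c = 1.08 m/s × 1.779 d × 86400 s/d = 166000 m ≈ 166 km.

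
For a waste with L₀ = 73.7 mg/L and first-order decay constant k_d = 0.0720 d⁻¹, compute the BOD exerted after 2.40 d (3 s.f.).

y ≈ 11.7 mg/L

y_t = L₀(1 − e^(−k_d t)) = 73.7 × (1 − e^(−0.0720×2.40))
= 73.7 × (1 − 0.8413) = 73.7 × 0.1587 = 11.70 mg/L.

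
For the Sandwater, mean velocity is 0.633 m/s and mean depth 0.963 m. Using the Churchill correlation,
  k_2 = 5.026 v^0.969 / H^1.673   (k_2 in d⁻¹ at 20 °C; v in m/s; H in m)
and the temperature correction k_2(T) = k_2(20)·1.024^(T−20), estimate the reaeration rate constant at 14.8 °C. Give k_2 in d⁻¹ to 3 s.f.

k_2(20) = 5.026 × 0.633^0.969 / 0.963^1.673 = 5.026 × 0.6420 / 0.9389 = 3.437 d⁻¹.
k_2(14.8) = 3.437 × 1.024^(14.8−20) = 3.437 × 0.8840 = 3.038 d⁻¹.

k_2 ≈ 3.04 d⁻¹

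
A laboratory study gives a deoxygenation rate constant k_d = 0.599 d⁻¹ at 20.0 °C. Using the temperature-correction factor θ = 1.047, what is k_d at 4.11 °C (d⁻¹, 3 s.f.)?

k_d(T₂) = k_d(T₁) · θ^(T₂−T₁) = 0.599 × 1.047^(4.11−20.0)
= 0.599 × 1.047^-15.9 = 0.599 × 0.4820 = 0.2887 d⁻¹.

k_d ≈ 0.289 d⁻¹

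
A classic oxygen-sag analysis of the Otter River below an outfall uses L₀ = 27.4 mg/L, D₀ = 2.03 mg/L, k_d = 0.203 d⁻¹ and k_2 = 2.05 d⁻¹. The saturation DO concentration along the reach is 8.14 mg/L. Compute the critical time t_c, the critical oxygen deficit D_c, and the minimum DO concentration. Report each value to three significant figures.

t_c ≈ 0.645 d; D_c ≈ 2.38 mg/L; min DO ≈ 5.76 mg/L

t_c = [1/(k_2−k_d)] ln[(k_2/k_d)(1 − D₀(k_2−k_d)/(k_d L₀))]
= [1/(2.05−0.203)] ln[(2.05/0.203)(1 − 2.03×1.847/(0.203×27.4))]
= (1/1.847) ln[10.10 × 0.3259] = 0.5414 × ln(3.291) = 0.5414 × 1.191 = 0.6450 d.
D_c = (k_d/k_2) L₀ e^(−k_d t_c) = (0.203/2.05) × 27.4 × e^(−0.203×0.6450) = 0.09902 × 27.4 × 0.8773 = 2.380 mg/L.
Minimum DO = C_s − D_c = 8.14 − 2.380 = 5.760 mg/L.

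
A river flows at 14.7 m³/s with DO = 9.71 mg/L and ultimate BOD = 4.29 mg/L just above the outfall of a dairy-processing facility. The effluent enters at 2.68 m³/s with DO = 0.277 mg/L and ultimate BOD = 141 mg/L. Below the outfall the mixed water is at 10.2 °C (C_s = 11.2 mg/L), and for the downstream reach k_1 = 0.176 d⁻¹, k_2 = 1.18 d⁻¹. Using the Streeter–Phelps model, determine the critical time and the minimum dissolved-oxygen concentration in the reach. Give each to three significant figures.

t_c ≈ 0.815 d; minimum DO ≈ 7.92 mg/L

Mixed DO = (14.7×9.71 + 2.68×0.277)/(14.7+2.68) = 143.5/17.38 = 8.255 mg/L.
Mixed L₀ = (14.7×4.29 + 2.68×141)/(17.38) = 440.9/17.38 = 25.37 mg/L.
Initial deficit D₀ = C_s − DO₀ = 11.2 − 8.255 = 2.945 mg/L.
t_c = (1/1.004) ln[(1.18/0.176)(1 − 2.945×1.004/(0.176×25.37))] = 0.9960 × ln(2.266) = 0.8146 d.
D_c = (0.176/1.18) × 25.37 × e^(−0.176×0.8146) = 0.1492 × 25.37 × 0.8664 = 3.279 mg/L.
Minimum DO = 11.2 − 3.279 = 7.921 mg/L.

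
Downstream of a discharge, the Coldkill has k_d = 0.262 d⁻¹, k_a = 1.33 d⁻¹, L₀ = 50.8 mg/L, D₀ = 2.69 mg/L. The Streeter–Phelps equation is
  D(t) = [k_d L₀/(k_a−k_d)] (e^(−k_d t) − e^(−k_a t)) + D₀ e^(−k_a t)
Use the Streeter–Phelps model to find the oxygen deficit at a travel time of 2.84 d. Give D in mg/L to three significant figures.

D ≈ 5.70 mg/L

k_d L₀/(k_a−k_d) = 0.262×50.8/(1.33−0.262) = 13.31/1.068 = 12.46 mg/L.
e^(−k_d t) = e^(−0.262×2.840) = 0.4752; e^(−k_a t) = e^(−1.33×2.840) = 0.02289.
D = 12.46 × (0.4752 − 0.02289) + 2.69 × 0.02289 = 5.636 + 0.06157 = 5.698 mg/L.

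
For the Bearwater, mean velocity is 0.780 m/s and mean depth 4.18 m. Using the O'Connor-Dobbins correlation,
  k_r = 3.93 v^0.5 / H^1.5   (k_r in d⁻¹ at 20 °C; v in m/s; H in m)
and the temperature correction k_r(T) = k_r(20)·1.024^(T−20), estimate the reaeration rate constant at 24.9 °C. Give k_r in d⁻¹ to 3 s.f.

k_r ≈ 0.456 d⁻¹

k_r(20) = 3.93 × 0.780^0.5 / 4.18^1.5 = 3.93 × 0.8832 / 8.546 = 0.4061 d⁻¹.
k_r(24.9) = 0.4061 × 1.024^(24.9−20) = 0.4061 × 1.123 = 0.4562 d⁻¹.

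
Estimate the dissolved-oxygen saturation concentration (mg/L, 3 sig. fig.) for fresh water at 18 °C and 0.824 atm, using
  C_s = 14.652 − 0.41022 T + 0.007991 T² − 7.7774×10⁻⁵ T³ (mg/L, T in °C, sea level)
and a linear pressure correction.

C_s ≈ 7.75 mg/L

At sea level: C_s = 14.652 − 0.41022×18 + 0.007991×18² − 7.7774×10⁻⁵×18³ = 9.404 mg/L.
Pressure correction: C_s' = 9.404 × 0.824 = 7.749 mg/L.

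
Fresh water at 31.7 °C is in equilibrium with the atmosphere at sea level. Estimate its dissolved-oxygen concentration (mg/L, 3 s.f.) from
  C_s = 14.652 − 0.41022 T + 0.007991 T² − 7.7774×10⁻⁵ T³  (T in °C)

C_s = 14.652 − 0.41022×31.7 + 0.007991×31.7² − 7.7774×10⁻⁵×31.7³ = 7.201 mg/L.

C_s ≈ 7.20 mg/L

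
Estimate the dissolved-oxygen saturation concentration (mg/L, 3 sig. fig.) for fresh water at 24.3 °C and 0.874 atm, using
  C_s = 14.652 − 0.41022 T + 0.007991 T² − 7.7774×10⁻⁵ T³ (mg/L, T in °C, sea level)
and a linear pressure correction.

C_s ≈ 7.24 mg/L

At sea level: C_s = 14.652 − 0.41022×24.3 + 0.007991×24.3² − 7.7774×10⁻⁵×24.3³ = 8.286 mg/L.
Pressure correction: C_s' = 8.286 × 0.874 = 7.242 mg/L.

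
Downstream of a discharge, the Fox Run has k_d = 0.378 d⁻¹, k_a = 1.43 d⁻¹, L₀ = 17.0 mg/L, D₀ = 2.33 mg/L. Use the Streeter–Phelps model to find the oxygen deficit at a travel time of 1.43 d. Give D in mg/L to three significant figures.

D ≈ 3.07 mg/L

k_d L₀/(k_a−k_d) = 0.378×17.0/(1.43−0.378) = 6.426/1.052 = 6.108 mg/L.
e^(−k_d t) = e^(−0.378×1.430) = 0.5824; e^(−k_a t) = e^(−1.43×1.430) = 0.1294.
D = 6.108 × (0.5824 − 0.1294) + 2.33 × 0.1294 = 2.767 + 0.3015 = 3.069 mg/L.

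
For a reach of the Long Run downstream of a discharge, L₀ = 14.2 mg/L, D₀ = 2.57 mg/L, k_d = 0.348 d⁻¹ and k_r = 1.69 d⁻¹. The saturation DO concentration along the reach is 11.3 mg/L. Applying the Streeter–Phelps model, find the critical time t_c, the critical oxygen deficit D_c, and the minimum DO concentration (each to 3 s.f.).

With k_r/k_d = 4.856 and 1 − D₀(k_r−k_d)/(k_d L₀) = 0.3021,
t_c = ln(4.856 × 0.3021) / (1.69 − 0.348) = ln(1.467) / 1.342 = 0.3832/1.342 = 0.2855 d.
L(t_c) = L₀ e^(−k_d t_c) = 14.2 × 0.9054 = 12.86 mg/L, and at the critical point k_r D_c = k_d L, so D_c = (0.348/1.69) × 12.86 = 2.647 mg/L.
Minimum DO = C_s − D_c = 11.3 − 2.647 = 8.653 mg/L.

t_c ≈ 0.286 d; D_c ≈ 2.65 mg/L; min DO ≈ 8.65 mg/L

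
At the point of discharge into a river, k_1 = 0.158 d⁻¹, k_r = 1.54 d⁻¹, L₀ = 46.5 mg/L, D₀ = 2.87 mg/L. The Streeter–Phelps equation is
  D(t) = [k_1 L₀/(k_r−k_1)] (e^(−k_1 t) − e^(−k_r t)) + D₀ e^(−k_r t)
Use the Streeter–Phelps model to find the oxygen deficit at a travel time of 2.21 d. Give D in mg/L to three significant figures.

D ≈ 3.67 mg/L

k_1 L₀/(k_r−k_1) = 0.158×46.5/(1.54−0.158) = 7.347/1.382 = 5.316 mg/L.
e^(−k_1 t) = e^(−0.158×2.210) = 0.7053; e^(−k_r t) = e^(−1.54×2.210) = 0.03326.
D = 5.316 × (0.7053 − 0.03326) + 2.87 × 0.03326 = 3.573 + 0.09546 = 3.668 mg/L.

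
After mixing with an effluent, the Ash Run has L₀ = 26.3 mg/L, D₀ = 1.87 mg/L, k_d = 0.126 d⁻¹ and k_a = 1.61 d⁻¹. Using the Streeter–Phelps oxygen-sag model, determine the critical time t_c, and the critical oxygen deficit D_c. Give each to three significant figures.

t_c ≈ 0.493 d; D_c ≈ 1.93 mg/L

t_c = [1/(k_a−k_d)] ln[(k_a/k_d)(1 − D₀(k_a−k_d)/(k_d L₀))]
= [1/(1.61−0.126)] ln[(1.61/0.126)(1 − 1.87×1.484/(0.126×26.3))]
= (1/1.484) ln[12.78 × 0.1626] = 0.6739 × ln(2.077) = 0.6739 × 0.7311 = 0.4926 d.
L(t_c) = L₀ e^(−k_d t_c) = 26.3 × 0.9398 = 24.72 mg/L, and at the critical point k_a D_c = k_d L, so D_c = (0.126/1.61) × 24.72 = 1.934 mg/L.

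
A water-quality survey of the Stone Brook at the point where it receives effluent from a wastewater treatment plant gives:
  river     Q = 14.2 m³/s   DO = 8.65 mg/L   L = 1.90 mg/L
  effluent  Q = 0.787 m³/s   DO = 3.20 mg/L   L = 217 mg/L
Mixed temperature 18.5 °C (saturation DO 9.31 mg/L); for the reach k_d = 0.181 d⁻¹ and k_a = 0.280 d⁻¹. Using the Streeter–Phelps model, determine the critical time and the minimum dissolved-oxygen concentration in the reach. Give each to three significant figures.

Mixed DO = (14.2×8.65 + 0.787×3.20)/(14.2+0.787) = 125.3/14.99 = 8.364 mg/L.
Mixed L₀ = (14.2×1.90 + 0.787×217)/(14.99) = 197.8/14.99 = 13.20 mg/L.
Initial deficit D₀ = C_s − DO₀ = 9.31 − 8.364 = 0.9462 mg/L.
t_c = (1/0.09900) ln[(0.280/0.181)(1 − 0.9462×0.09900/(0.181×13.20))] = 10.10 × ln(1.486) = 4.003 d.
D_c = (0.181/0.280) × 13.20 × e^(−0.181×4.003) = 0.6464 × 13.20 × 0.4846 = 4.133 mg/L.
Minimum DO = 9.31 − 4.133 = 5.177 mg/L.

t_c ≈ 4.00 d; minimum DO ≈ 5.18 mg/L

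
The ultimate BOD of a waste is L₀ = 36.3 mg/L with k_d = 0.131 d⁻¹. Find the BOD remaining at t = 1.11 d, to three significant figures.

L_t = L₀ e^(−k_d t) = 36.3 × e^(−0.131×1.11) = 36.3 × 0.8647 = 31.39 mg/L.

L ≈ 31.4 mg/L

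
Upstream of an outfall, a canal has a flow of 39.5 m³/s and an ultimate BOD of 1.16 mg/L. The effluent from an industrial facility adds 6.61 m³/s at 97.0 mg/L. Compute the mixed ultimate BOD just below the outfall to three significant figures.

14.9 mg/L

Flow-weighted mixing: C = (Q_r C_r + Q_w C_w)/(Q_r + Q_w)
= (39.5×1.16 + 6.61×97.0)/(39.5 + 6.61) = 687.0/46.11 = 14.90 mg/L.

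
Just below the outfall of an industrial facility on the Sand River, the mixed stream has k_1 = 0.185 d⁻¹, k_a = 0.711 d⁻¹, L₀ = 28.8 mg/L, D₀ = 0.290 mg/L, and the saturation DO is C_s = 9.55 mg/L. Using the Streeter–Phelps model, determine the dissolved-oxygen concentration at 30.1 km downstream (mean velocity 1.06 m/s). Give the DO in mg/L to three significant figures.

DO ≈ 7.81 mg/L

Travel time t = x/v = 30.1 km / (1.06 m/s) = 30100 m / 1.06 m/s = 28400 s = 0.3287 d.
k_1 L₀/(k_a−k_1) = 0.185×28.8/(0.711−0.185) = 5.328/0.5260 = 10.13 mg/L.
e^(−k_1 t) = e^(−0.185×0.3287) = 0.9410; e^(−k_a t) = e^(−0.711×0.3287) = 0.7916.
D = 10.13 × (0.9410 − 0.7916) + 0.290 × 0.7916 = 1.513 + 0.2296 = 1.743 mg/L.
DO = C_s − D = 9.55 − 1.743 = 7.807 mg/L.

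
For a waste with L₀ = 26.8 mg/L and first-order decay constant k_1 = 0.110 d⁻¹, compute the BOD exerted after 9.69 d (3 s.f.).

y ≈ 17.6 mg/L

y_t = L₀(1 − e^(−k_1 t)) = 26.8 × (1 − e^(−0.110×9.69))
= 26.8 × (1 − 0.3444) = 26.8 × 0.6556 = 17.57 mg/L.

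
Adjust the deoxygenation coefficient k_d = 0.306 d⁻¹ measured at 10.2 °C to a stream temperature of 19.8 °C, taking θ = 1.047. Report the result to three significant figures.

k_d ≈ 0.476 d⁻¹

k_d(T₂) = k_d(T₁) · θ^(T₂−T₁) = 0.306 × 1.047^(19.8−10.2)
= 0.306 × 1.047^9.60 = 0.306 × 1.554 = 0.4756 d⁻¹.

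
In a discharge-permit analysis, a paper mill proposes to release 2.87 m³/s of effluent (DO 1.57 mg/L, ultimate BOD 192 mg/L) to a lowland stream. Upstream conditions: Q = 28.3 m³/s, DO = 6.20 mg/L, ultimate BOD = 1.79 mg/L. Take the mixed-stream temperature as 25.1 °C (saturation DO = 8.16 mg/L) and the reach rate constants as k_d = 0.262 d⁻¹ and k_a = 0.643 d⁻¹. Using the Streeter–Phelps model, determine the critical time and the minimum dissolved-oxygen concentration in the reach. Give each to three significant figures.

Mixed DO = (28.3×6.20 + 2.87×1.57)/(28.3+2.87) = 180.0/31.17 = 5.774 mg/L.
Mixed L₀ = (28.3×1.79 + 2.87×192)/(31.17) = 601.7/31.17 = 19.30 mg/L.
Initial deficit D₀ = C_s − DO₀ = 8.16 − 5.774 = 2.386 mg/L.
t_c = (1/0.3810) ln[(0.643/0.262)(1 − 2.386×0.3810/(0.262×19.30))] = 2.625 × ln(2.013) = 1.836 d.
D_c = (0.262/0.643) × 19.30 × e^(−0.262×1.836) = 0.4075 × 19.30 × 0.6181 = 4.862 mg/L.
Minimum DO = 8.16 − 4.862 = 3.298 mg/L.

t_c ≈ 1.84 d; minimum DO ≈ 3.30 mg/L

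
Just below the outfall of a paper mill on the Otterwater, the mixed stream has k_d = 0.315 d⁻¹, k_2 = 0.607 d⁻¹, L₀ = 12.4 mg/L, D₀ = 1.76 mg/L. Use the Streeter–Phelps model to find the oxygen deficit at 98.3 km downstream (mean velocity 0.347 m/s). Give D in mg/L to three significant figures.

Travel time t = x/v = 98.3 km / (0.347 m/s) = 98300 m / 0.347 m/s = 283300 s = 3.279 d.
k_d L₀/(k_2−k_d) = 0.315×12.4/(0.607−0.315) = 3.906/0.2920 = 13.38 mg/L.
e^(−k_d t) = e^(−0.315×3.279) = 0.3560; e^(−k_2 t) = e^(−0.607×3.279) = 0.1367.
D = 13.38 × (0.3560 − 0.1367) + 1.76 × 0.1367 = 2.934 + 0.2405 = 3.175 mg/L.

D ≈ 3.17 mg/L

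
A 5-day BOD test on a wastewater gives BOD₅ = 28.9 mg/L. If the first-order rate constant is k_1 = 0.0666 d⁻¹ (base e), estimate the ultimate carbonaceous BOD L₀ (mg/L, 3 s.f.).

L₀ ≈ 102 mg/L

BOD₅ = L₀(1 − e^(−5k_1)) ⇒ L₀ = BOD₅ / (1 − e^(−5×0.0666))
= 28.9 / (1 − 0.7168) = 28.9 / 0.2832 = 102.0 mg/L.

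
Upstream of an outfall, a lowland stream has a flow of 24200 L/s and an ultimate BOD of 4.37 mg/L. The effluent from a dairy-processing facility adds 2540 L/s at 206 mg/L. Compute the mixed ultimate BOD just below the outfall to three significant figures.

Flow-weighted mixing: C = (Q_r C_r + Q_w C_w)/(Q_r + Q_w)
= (24200×4.37 + 2540×206)/(24200 + 2540) = 629000/26740 = 23.52 mg/L.

23.5 mg/L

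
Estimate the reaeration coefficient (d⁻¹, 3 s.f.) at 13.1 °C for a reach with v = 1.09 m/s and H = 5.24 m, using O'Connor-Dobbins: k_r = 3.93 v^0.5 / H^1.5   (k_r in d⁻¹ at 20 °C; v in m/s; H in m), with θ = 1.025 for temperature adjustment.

k_r ≈ 0.288 d⁻¹

k_r(20) = 3.93 × 1.09^0.5 / 5.24^1.5 = 3.93 × 1.044 / 11.99 = 0.3421 d⁻¹.
k_r(13.1) = 0.3421 × 1.025^(13.1−20) = 0.3421 × 0.8433 = 0.2885 d⁻¹.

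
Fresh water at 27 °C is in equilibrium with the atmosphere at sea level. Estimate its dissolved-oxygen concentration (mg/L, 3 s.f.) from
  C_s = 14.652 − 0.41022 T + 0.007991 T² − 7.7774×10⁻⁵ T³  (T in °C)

C_s ≈ 7.87 mg/L

C_s = 14.652 − 0.41022×27 + 0.007991×27² − 7.7774×10⁻⁵×27³ = 7.871 mg/L.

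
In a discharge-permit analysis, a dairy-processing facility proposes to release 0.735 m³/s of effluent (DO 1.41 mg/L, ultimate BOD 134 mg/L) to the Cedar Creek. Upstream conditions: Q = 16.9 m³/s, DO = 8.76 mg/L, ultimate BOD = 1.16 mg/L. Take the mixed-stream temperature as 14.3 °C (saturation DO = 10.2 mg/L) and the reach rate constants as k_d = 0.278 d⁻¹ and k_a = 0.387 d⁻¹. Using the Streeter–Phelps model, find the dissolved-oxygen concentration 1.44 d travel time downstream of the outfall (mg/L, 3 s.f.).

DO ≈ 7.54 mg/L

Mixed DO = (16.9×8.76 + 0.735×1.41)/(16.9+0.735) = 149.1/17.63 = 8.454 mg/L.
Mixed L₀ = (16.9×1.16 + 0.735×134)/(17.63) = 118.1/17.63 = 6.697 mg/L.
Initial deficit D₀ = C_s − DO₀ = 10.2 − 8.454 = 1.746 mg/L.
D(1.44) = [0.278×6.697/(0.387−0.278)](e^(−0.278×1.44) − e^(−0.387×1.44)) + 1.746 e^(−0.387×1.44)
= 17.08 × (0.6701 − 0.5728) + 1.746 × 0.5728 = 2.663 mg/L.
DO = 10.2 − 2.663 = 7.537 mg/L.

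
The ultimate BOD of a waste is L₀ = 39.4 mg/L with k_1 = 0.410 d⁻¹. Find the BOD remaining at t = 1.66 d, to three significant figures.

L ≈ 19.9 mg/L

L_t = L₀ e^(−k_1 t) = 39.4 × e^(−0.410×1.66) = 39.4 × 0.5063 = 19.95 mg/L.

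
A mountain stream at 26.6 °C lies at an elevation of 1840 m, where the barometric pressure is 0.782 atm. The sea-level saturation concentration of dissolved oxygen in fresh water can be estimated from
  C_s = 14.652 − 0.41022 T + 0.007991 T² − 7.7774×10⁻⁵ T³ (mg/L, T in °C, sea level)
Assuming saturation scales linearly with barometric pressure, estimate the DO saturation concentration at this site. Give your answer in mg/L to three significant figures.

At sea level: C_s = 14.652 − 0.41022×26.6 + 0.007991×26.6² − 7.7774×10⁻⁵×26.6³ = 7.930 mg/L.
Pressure correction: C_s' = 7.930 × 0.782 = 6.202 mg/L.

C_s ≈ 6.20 mg/L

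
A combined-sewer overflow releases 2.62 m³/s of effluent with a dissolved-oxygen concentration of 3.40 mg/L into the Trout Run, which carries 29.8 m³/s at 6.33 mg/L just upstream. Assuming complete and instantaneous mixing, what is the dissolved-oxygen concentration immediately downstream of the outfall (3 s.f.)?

Flow-weighted mixing: C = (Q_r C_r + Q_w C_w)/(Q_r + Q_w)
= (29.8×6.33 + 2.62×3.40)/(29.8 + 2.62) = 197.5/32.42 = 6.093 mg/L.

6.09 mg/L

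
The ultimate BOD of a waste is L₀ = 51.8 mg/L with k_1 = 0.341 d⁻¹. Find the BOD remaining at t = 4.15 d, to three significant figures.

L ≈ 12.6 mg/L

L_t = L₀ e^(−k_1 t) = 51.8 × e^(−0.341×4.15) = 51.8 × 0.2429 = 12.58 mg/L.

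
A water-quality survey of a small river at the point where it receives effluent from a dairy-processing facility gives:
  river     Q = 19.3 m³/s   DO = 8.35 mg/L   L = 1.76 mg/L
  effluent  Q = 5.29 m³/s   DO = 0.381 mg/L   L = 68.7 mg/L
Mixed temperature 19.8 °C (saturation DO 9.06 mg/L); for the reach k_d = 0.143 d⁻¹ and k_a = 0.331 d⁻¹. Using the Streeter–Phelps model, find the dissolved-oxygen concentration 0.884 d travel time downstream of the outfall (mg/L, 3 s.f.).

DO ≈ 5.59 mg/L

Mixed DO = (19.3×8.35 + 5.29×0.381)/(19.3+5.29) = 163.2/24.59 = 6.636 mg/L.
Mixed L₀ = (19.3×1.76 + 5.29×68.7)/(24.59) = 397.4/24.59 = 16.16 mg/L.
Initial deficit D₀ = C_s − DO₀ = 9.06 − 6.636 = 2.424 mg/L.
D(0.884) = [0.143×16.16/(0.331−0.143)](e^(−0.143×0.884) − e^(−0.331×0.884)) + 2.424 e^(−0.331×0.884)
= 12.29 × (0.8813 − 0.7463) + 2.424 × 0.7463 = 3.468 mg/L.
DO = 9.06 − 3.468 = 5.592 mg/L.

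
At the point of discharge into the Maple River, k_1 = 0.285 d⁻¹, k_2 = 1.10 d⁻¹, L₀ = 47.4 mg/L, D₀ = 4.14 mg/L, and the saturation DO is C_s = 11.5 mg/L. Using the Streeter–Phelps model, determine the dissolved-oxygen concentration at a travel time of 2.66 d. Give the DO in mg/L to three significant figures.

DO ≈ 4.40 mg/L

k_1 L₀/(k_2−k_1) = 0.285×47.4/(1.10−0.285) = 13.51/0.8150 = 16.58 mg/L.
e^(−k_1 t) = e^(−0.285×2.660) = 0.4686; e^(−k_2 t) = e^(−1.10×2.660) = 0.05361.
D = 16.58 × (0.4686 − 0.05361) + 4.14 × 0.05361 = 6.878 + 0.2219 = 7.100 mg/L.
DO = C_s − D = 11.5 − 7.100 = 4.400 mg/L.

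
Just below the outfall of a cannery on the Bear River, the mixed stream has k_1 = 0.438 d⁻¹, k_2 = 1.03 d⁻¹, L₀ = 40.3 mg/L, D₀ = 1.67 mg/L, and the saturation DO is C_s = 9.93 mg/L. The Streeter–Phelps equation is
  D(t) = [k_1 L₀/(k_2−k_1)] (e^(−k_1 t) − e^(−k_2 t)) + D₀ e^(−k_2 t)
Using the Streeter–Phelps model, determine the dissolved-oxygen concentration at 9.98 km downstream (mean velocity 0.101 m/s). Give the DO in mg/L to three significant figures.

DO ≈ 0.528 mg/L

Travel time t = x/v = 9.98 km / (0.101 m/s) = 9980 m / 0.101 m/s = 98810 s = 1.144 d.
k_1 L₀/(k_2−k_1) = 0.438×40.3/(1.03−0.438) = 17.65/0.5920 = 29.82 mg/L.
e^(−k_1 t) = e^(−0.438×1.144) = 0.6060; e^(−k_2 t) = e^(−1.03×1.144) = 0.3079.
D = 29.82 × (0.6060 − 0.3079) + 1.67 × 0.3079 = 8.887 + 0.5142 = 9.402 mg/L.
DO = C_s − D = 9.93 − 9.402 = 0.5285 mg/L.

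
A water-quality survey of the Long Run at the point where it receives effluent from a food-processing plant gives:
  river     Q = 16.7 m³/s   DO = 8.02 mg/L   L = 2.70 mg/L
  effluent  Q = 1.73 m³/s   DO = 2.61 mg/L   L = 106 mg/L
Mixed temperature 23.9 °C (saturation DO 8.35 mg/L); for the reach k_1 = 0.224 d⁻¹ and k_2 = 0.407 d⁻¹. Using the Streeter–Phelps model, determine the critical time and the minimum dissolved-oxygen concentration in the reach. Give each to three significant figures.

t_c ≈ 2.95 d; minimum DO ≈ 4.83 mg/L

Mixed DO = (16.7×8.02 + 1.73×2.61)/(16.7+1.73) = 138.4/18.43 = 7.512 mg/L.
Mixed L₀ = (16.7×2.70 + 1.73×106)/(18.43) = 228.5/18.43 = 12.40 mg/L.
Initial deficit D₀ = C_s − DO₀ = 8.35 − 7.512 = 0.8378 mg/L.
t_c = (1/0.1830) ln[(0.407/0.224)(1 − 0.8378×0.1830/(0.224×12.40))] = 5.464 × ln(1.717) = 2.953 d.
D_c = (0.224/0.407) × 12.40 × e^(−0.224×2.953) = 0.5504 × 12.40 × 0.5161 = 3.521 mg/L.
Minimum DO = 8.35 − 3.521 = 4.829 mg/L.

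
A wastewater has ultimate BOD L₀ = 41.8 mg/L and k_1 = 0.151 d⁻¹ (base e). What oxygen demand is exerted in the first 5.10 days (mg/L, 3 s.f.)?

y_t = L₀(1 − e^(−k_1 t)) = 41.8 × (1 − e^(−0.151×5.10))
= 41.8 × (1 − 0.4630) = 41.8 × 0.5370 = 22.45 mg/L.

y ≈ 22.4 mg/L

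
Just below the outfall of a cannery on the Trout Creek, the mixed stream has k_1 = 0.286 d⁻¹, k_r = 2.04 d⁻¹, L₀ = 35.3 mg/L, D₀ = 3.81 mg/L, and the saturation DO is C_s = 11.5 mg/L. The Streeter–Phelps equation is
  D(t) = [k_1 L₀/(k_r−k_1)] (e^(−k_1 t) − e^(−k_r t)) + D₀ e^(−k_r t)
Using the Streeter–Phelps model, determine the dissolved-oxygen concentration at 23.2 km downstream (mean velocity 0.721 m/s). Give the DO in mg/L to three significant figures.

DO ≈ 7.24 mg/L

Travel time t = x/v = 23.2 km / (0.721 m/s) = 23200 m / 0.721 m/s = 32180 s = 0.3724 d.
k_1 L₀/(k_r−k_1) = 0.286×35.3/(2.04−0.286) = 10.10/1.754 = 5.756 mg/L.
e^(−k_1 t) = e^(−0.286×0.3724) = 0.8990; e^(−k_r t) = e^(−2.04×0.3724) = 0.4678.
D = 5.756 × (0.8990 − 0.4678) + 3.81 × 0.4678 = 2.482 + 1.782 = 4.264 mg/L.
DO = C_s − D = 11.5 − 4.264 = 7.236 mg/L.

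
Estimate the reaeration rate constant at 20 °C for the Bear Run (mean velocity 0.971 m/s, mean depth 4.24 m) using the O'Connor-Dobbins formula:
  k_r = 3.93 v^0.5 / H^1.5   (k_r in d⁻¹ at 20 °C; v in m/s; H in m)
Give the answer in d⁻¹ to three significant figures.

k_r = 3.93 × 0.971^0.5 / 4.24^1.5 = 3.93 × 0.9854 / 8.731 = 0.4436 d⁻¹.

k_r ≈ 0.444 d⁻¹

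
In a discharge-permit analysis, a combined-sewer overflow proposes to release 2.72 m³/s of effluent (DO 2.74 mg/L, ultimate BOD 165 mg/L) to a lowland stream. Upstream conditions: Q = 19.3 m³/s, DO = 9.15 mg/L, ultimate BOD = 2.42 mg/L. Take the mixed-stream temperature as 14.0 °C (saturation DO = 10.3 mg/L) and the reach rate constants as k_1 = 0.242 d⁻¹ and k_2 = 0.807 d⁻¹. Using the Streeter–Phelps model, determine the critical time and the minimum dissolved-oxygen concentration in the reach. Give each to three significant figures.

t_c ≈ 1.73 d; minimum DO ≈ 5.86 mg/L

Mixed DO = (19.3×9.15 + 2.72×2.74)/(19.3+2.72) = 184.0/22.02 = 8.358 mg/L.
Mixed L₀ = (19.3×2.42 + 2.72×165)/(22.02) = 495.5/22.02 = 22.50 mg/L.
Initial deficit D₀ = C_s − DO₀ = 10.3 − 8.358 = 1.942 mg/L.
t_c = (1/0.5650) ln[(0.807/0.242)(1 − 1.942×0.5650/(0.242×22.50))] = 1.770 × ln(2.663) = 1.733 d.
D_c = (0.242/0.807) × 22.50 × e^(−0.242×1.733) = 0.2999 × 22.50 × 0.6574 = 4.436 mg/L.
Minimum DO = 10.3 − 4.436 = 5.864 mg/L.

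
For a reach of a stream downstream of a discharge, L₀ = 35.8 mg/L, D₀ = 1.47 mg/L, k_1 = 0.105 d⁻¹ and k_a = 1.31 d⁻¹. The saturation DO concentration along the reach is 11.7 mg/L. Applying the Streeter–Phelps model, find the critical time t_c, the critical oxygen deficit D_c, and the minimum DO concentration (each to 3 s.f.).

With k_a/k_1 = 12.48 and 1 − D₀(k_a−k_1)/(k_1 L₀) = 0.5288,
t_c = ln(12.48 × 0.5288) / (1.31 − 0.105) = ln(6.597) / 1.205 = 1.887/1.205 = 1.566 d.
D_c = (k_1/k_a) L₀ e^(−k_1 t_c) = (0.105/1.31) × 35.8 × e^(−0.105×1.566) = 0.08015 × 35.8 × 0.8484 = 2.434 mg/L.
Minimum DO = C_s − D_c = 11.7 − 2.434 = 9.266 mg/L.

t_c ≈ 1.57 d; D_c ≈ 2.43 mg/L; min DO ≈ 9.27 mg/L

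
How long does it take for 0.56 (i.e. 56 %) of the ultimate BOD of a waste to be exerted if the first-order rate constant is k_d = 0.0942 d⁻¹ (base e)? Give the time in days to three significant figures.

t ≈ 8.72 d

y/L₀ = 1 − e^(−k_d t) = 0.56 ⇒ e^(−k_d t) = 0.440
t = −ln(0.440) / 0.0942 = 0.8210 / 0.0942 = 8.715 d.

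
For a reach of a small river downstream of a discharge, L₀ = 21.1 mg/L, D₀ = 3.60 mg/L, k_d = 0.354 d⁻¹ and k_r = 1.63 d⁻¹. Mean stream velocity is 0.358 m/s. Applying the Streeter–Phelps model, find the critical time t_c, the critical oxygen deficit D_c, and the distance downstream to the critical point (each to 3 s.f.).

t_c ≈ 0.449 d; D_c ≈ 3.91 mg/L; x_c ≈ 13.9 km

At the critical point dD/dt = 0, so k_d L₀ e^(−k_d t) = k_r D. Substituting D(t) from the Streeter–Phelps equation and solving for t gives
t_c = ln[(k_r/k_d)(1 − D₀(k_r−k_d)/(k_d L₀))] / (k_r−k_d).
Here k_r−k_d = 1.276 d⁻¹ and 1 − D₀(k_r−k_d)/(k_d L₀) = 1 − 3.60×1.276/(0.354×21.1) = 0.3850, so
t_c = ln(4.605 × 0.3850) / 1.276 = 0.5726 / 1.276 = 0.4487 d.
L(t_c) = L₀ e^(−k_d t_c) = 21.1 × 0.8531 = 18.00 mg/L, and at the critical point k_r D_c = k_d L, so D_c = (0.354/1.63) × 18.00 = 3.909 mg/L.
x_c = v t_c = 0.358 m/s × 0.4487 d × 86400 s/d = 13880 m ≈ 13.9 km.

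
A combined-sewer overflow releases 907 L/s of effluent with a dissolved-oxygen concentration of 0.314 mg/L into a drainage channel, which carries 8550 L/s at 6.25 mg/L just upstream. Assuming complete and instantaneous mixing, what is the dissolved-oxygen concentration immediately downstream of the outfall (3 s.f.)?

Flow-weighted mixing: C = (Q_r C_r + Q_w C_w)/(Q_r + Q_w)
= (8550×6.25 + 907×0.314)/(8550 + 907) = 53720/9457 = 5.681 mg/L.

5.68 mg/L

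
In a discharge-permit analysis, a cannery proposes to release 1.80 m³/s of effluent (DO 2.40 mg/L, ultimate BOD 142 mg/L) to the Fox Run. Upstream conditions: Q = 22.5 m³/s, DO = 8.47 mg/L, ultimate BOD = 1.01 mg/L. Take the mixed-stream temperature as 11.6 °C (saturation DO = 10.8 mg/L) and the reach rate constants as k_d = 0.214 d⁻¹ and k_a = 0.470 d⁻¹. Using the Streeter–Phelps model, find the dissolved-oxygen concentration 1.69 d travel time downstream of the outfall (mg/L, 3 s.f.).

DO ≈ 7.20 mg/L

Mixed DO = (22.5×8.47 + 1.80×2.40)/(22.5+1.80) = 194.9/24.30 = 8.020 mg/L.
Mixed L₀ = (22.5×1.01 + 1.80×142)/(24.30) = 278.3/24.30 = 11.45 mg/L.
Initial deficit D₀ = C_s − DO₀ = 10.8 − 8.020 = 2.780 mg/L.
D(1.69) = [0.214×11.45/(0.470−0.214)](e^(−0.214×1.69) − e^(−0.470×1.69)) + 2.780 e^(−0.470×1.69)
= 9.575 × (0.6965 − 0.4519) + 2.780 × 0.4519 = 3.598 mg/L.
DO = 10.8 − 3.598 = 7.202 mg/L.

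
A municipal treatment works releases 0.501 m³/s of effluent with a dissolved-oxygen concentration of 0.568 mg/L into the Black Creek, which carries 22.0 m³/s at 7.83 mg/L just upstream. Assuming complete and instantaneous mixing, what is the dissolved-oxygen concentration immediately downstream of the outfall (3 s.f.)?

Flow-weighted mixing: C = (Q_r C_r + Q_w C_w)/(Q_r + Q_w)
= (22.0×7.83 + 0.501×0.568)/(22.0 + 0.501) = 172.5/22.50 = 7.668 mg/L.

7.67 mg/L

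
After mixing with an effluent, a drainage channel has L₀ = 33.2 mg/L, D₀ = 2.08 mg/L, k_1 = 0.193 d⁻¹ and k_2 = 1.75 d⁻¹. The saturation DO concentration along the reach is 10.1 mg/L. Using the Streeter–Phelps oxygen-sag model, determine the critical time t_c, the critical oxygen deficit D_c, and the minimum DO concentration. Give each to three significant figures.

t_c ≈ 0.964 d; D_c ≈ 3.04 mg/L; min DO ≈ 7.06 mg/L

t_c = [1/(k_2−k_1)] ln[(k_2/k_1)(1 − D₀(k_2−k_1)/(k_1 L₀))]
= [1/(1.75−0.193)] ln[(1.75/0.193)(1 − 2.08×1.557/(0.193×33.2))]
= (1/1.557) ln[9.067 × 0.4946] = 0.6423 × ln(4.484) = 0.6423 × 1.501 = 0.9638 d.
L(t_c) = L₀ e^(−k_1 t_c) = 33.2 × 0.8303 = 27.56 mg/L, and at the critical point k_2 D_c = k_1 L, so D_c = (0.193/1.75) × 27.56 = 3.040 mg/L.
Minimum DO = C_s − D_c = 10.1 − 3.040 = 7.060 mg/L.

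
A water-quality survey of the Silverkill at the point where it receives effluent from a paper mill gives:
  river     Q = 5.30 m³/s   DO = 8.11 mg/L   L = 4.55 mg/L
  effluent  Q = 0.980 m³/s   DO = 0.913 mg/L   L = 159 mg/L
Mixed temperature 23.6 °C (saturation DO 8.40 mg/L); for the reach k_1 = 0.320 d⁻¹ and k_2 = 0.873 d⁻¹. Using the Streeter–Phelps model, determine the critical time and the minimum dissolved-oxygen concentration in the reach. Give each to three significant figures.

t_c ≈ 1.65 d; minimum DO ≈ 2.21 mg/L

Mixed DO = (5.30×8.11 + 0.980×0.913)/(5.30+0.980) = 43.88/6.280 = 6.987 mg/L.
Mixed L₀ = (5.30×4.55 + 0.980×159)/(6.280) = 179.9/6.280 = 28.65 mg/L.
Initial deficit D₀ = C_s − DO₀ = 8.40 − 6.987 = 1.413 mg/L.
t_c = (1/0.5530) ln[(0.873/0.320)(1 − 1.413×0.5530/(0.320×28.65))] = 1.808 × ln(2.496) = 1.654 d.
D_c = (0.320/0.873) × 28.65 × e^(−0.320×1.654) = 0.3666 × 28.65 × 0.5891 = 6.187 mg/L.
Minimum DO = 8.40 − 6.187 = 2.213 mg/L.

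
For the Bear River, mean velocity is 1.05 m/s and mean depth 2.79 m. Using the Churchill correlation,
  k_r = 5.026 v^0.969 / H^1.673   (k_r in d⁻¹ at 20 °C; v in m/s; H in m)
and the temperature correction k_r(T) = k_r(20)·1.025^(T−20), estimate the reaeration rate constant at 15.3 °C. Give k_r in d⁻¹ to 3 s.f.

k_r ≈ 0.843 d⁻¹

k_r(20) = 5.026 × 1.05^0.969 / 2.79^1.673 = 5.026 × 1.048 / 5.565 = 0.9468 d⁻¹.
k_r(15.3) = 0.9468 × 1.025^(15.3−20) = 0.9468 × 0.8904 = 0.8431 d⁻¹.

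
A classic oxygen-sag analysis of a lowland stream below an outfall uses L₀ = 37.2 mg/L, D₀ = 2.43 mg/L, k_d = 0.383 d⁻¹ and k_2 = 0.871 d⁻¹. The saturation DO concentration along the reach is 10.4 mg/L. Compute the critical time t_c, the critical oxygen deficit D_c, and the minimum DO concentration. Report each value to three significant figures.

t_c ≈ 1.51 d; D_c ≈ 9.19 mg/L; min DO ≈ 1.21 mg/L

t_c = [1/(k_2−k_d)] ln[(k_2/k_d)(1 − D₀(k_2−k_d)/(k_d L₀))]
= [1/(0.871−0.383)] ln[(0.871/0.383)(1 − 2.43×0.4880/(0.383×37.2))]
= (1/0.4880) ln[2.274 × 0.9168] = 2.049 × ln(2.085) = 2.049 × 0.7347 = 1.506 d.
D_c = (k_d/k_2) L₀ e^(−k_d t_c) = (0.383/0.871) × 37.2 × e^(−0.383×1.506) = 0.4397 × 37.2 × 0.5618 = 9.190 mg/L.
Minimum DO = C_s − D_c = 10.4 − 9.190 = 1.210 mg/L.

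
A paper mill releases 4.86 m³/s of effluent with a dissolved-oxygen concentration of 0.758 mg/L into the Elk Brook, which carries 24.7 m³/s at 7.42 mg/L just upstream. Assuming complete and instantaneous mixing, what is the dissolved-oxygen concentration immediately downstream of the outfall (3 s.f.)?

Flow-weighted mixing: C = (Q_r C_r + Q_w C_w)/(Q_r + Q_w)
= (24.7×7.42 + 4.86×0.758)/(24.7 + 4.86) = 187.0/29.56 = 6.325 mg/L.

6.32 mg/L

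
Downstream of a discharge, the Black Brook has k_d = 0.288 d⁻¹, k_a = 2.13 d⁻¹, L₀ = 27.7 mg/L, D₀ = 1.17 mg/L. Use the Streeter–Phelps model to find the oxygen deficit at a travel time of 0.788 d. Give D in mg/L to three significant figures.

D ≈ 2.86 mg/L

k_d L₀/(k_a−k_d) = 0.288×27.7/(2.13−0.288) = 7.978/1.842 = 4.331 mg/L.
e^(−k_d t) = e^(−0.288×0.7880) = 0.7970; e^(−k_a t) = e^(−2.13×0.7880) = 0.1867.
D = 4.331 × (0.7970 − 0.1867) + 1.17 × 0.1867 = 2.643 + 0.2184 = 2.862 mg/L.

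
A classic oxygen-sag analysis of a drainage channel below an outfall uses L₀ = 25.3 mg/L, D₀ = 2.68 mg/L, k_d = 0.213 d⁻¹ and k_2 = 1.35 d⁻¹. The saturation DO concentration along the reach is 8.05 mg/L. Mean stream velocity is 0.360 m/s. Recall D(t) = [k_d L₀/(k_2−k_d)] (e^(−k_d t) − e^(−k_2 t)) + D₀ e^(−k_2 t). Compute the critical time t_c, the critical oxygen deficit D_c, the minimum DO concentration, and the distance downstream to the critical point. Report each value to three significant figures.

t_c ≈ 0.891 d; D_c ≈ 3.30 mg/L; min DO ≈ 4.75 mg/L; x_c ≈ 27.7 km

At the critical point dD/dt = 0, so k_d L₀ e^(−k_d t) = k_2 D. Substituting D(t) from the Streeter–Phelps equation and solving for t gives
t_c = ln[(k_2/k_d)(1 − D₀(k_2−k_d)/(k_d L₀))] / (k_2−k_d).
Here k_2−k_d = 1.137 d⁻¹ and 1 − D₀(k_2−k_d)/(k_d L₀) = 1 − 2.68×1.137/(0.213×25.3) = 0.4345, so
t_c = ln(6.338 × 0.4345) / 1.137 = 1.013 / 1.137 = 0.8910 d.
L(t_c) = L₀ e^(−k_d t_c) = 25.3 × 0.8271 = 20.93 mg/L, and at the critical point k_2 D_c = k_d L, so D_c = (0.213/1.35) × 20.93 = 3.302 mg/L.
Minimum DO = C_s − D_c = 8.05 − 3.302 = 4.748 mg/L.
x_c = v t_c = 0.360 m/s × 0.8910 d × 86400 s/d = 27720 m ≈ 27.7 km.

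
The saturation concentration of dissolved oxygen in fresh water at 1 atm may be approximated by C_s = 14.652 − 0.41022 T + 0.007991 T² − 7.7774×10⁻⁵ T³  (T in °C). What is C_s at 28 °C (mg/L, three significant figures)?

C_s ≈ 7.72 mg/L

C_s = 14.652 − 0.41022×28 + 0.007991×28² − 7.7774×10⁻⁵×28³ = 7.723 mg/L.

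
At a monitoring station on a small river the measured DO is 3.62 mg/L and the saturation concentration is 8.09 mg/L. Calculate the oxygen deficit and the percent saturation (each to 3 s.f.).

D ≈ 4.47 mg/L; 44.7 % saturation

D = C_s − C = 8.09 − 3.62 = 4.47 mg/L.
% saturation = 3.62/8.09 × 100 = 44.7 %.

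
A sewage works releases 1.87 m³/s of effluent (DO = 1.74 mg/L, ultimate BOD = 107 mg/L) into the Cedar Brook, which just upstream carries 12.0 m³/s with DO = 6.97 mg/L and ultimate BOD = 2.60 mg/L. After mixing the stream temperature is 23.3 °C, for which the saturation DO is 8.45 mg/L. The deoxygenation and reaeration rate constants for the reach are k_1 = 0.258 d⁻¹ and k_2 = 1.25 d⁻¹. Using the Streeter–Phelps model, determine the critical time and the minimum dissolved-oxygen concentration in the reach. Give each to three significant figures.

t_c ≈ 0.884 d; minimum DO ≈ 5.71 mg/L

Mixed DO = (12.0×6.97 + 1.87×1.74)/(12.0+1.87) = 86.89/13.87 = 6.265 mg/L.
Mixed L₀ = (12.0×2.60 + 1.87×107)/(13.87) = 231.3/13.87 = 16.68 mg/L.
Initial deficit D₀ = C_s − DO₀ = 8.45 − 6.265 = 2.185 mg/L.
t_c = (1/0.9920) ln[(1.25/0.258)(1 − 2.185×0.9920/(0.258×16.68))] = 1.008 × ln(2.404) = 0.8842 d.
D_c = (0.258/1.25) × 16.68 × e^(−0.258×0.8842) = 0.2064 × 16.68 × 0.7960 = 2.740 mg/L.
Minimum DO = 8.45 − 2.740 = 5.710 mg/L.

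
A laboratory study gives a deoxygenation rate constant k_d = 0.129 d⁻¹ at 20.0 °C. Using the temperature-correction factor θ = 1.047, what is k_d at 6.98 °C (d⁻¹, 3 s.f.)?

k_d ≈ 0.0709 d⁻¹

k_d(T₂) = k_d(T₁) · θ^(T₂−T₁) = 0.129 × 1.047^(6.98−20.0)
= 0.129 × 1.047^-13.0 = 0.129 × 0.5499 = 0.07094 d⁻¹.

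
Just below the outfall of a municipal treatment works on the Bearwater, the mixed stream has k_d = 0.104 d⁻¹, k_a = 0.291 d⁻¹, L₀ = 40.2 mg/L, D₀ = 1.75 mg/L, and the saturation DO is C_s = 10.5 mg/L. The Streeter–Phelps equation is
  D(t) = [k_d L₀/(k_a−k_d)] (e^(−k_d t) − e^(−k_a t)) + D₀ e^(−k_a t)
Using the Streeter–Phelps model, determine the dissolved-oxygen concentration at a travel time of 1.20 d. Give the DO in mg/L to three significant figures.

k_d L₀/(k_a−k_d) = 0.104×40.2/(0.291−0.104) = 4.181/0.1870 = 22.36 mg/L.
e^(−k_d t) = e^(−0.104×1.200) = 0.8827; e^(−k_a t) = e^(−0.291×1.200) = 0.7053.
D = 22.36 × (0.8827 − 0.7053) + 1.75 × 0.7053 = 3.967 + 1.234 = 5.201 mg/L.
DO = C_s − D = 10.5 − 5.201 = 5.299 mg/L.

DO ≈ 5.30 mg/L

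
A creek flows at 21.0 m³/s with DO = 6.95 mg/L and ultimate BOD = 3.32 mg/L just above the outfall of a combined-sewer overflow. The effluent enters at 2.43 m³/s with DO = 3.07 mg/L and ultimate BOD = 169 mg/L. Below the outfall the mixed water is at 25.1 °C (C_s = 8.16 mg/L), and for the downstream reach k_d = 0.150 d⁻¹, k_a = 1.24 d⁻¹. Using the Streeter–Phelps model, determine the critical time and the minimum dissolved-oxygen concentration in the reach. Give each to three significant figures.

t_c ≈ 1.16 d; minimum DO ≈ 6.08 mg/L

Mixed DO = (21.0×6.95 + 2.43×3.07)/(21.0+2.43) = 153.4/23.43 = 6.548 mg/L.
Mixed L₀ = (21.0×3.32 + 2.43×169)/(23.43) = 480.4/23.43 = 20.50 mg/L.
Initial deficit D₀ = C_s − DO₀ = 8.16 − 6.548 = 1.612 mg/L.
t_c = (1/1.090) ln[(1.24/0.150)(1 − 1.612×1.090/(0.150×20.50))] = 0.9174 × ln(3.543) = 1.160 d.
D_c = (0.150/1.24) × 20.50 × e^(−0.150×1.160) = 0.1210 × 20.50 × 0.8402 = 2.084 mg/L.
Minimum DO = 8.16 − 2.084 = 6.076 mg/L.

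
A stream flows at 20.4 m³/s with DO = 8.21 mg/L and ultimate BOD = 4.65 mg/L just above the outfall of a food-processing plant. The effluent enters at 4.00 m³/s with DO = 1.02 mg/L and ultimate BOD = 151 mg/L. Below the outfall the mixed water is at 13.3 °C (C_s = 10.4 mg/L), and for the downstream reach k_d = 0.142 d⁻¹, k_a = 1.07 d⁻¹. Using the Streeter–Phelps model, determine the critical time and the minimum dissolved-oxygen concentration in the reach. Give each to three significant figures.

Mixed DO = (20.4×8.21 + 4.00×1.02)/(20.4+4.00) = 171.6/24.40 = 7.031 mg/L.
Mixed L₀ = (20.4×4.65 + 4.00×151)/(24.40) = 698.9/24.40 = 28.64 mg/L.
Initial deficit D₀ = C_s − DO₀ = 10.4 − 7.031 = 3.369 mg/L.
t_c = (1/0.9280) ln[(1.07/0.142)(1 − 3.369×0.9280/(0.142×28.64))] = 1.078 × ln(1.743) = 0.5990 d.
D_c = (0.142/1.07) × 28.64 × e^(−0.142×0.5990) = 0.1327 × 28.64 × 0.9185 = 3.491 mg/L.
Minimum DO = 10.4 − 3.491 = 6.909 mg/L.

t_c ≈ 0.599 d; minimum DO ≈ 6.91 mg/L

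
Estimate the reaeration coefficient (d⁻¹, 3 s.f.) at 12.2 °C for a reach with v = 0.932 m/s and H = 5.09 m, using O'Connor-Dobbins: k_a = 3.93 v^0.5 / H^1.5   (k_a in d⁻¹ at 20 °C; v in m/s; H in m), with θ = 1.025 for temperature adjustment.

k_a(20) = 3.93 × 0.932^0.5 / 5.09^1.5 = 3.93 × 0.9654 / 11.48 = 0.3304 d⁻¹.
k_a(12.2) = 0.3304 × 1.025^(12.2−20) = 0.3304 × 0.8248 = 0.2725 d⁻¹.

k_a ≈ 0.273 d⁻¹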